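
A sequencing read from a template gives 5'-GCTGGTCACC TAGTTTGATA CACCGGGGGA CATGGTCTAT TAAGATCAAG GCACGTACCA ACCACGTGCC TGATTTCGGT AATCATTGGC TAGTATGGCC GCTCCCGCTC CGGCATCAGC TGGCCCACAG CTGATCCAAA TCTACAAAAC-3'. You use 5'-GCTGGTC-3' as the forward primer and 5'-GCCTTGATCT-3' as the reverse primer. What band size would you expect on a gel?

52 bp

Scanning the template, GCTGGTC occurs at positions 1–7; this primer anneals to the bottom strand there with its 3' end pointing downstream.
Reverse complement of the reverse primer: AGATCAAGGC. This occurs on the top strand at positions 43–52.
Product length = (reverse-primer end) − (forward-primer start) + 1 = 52 − 1 + 1 = 52 bp.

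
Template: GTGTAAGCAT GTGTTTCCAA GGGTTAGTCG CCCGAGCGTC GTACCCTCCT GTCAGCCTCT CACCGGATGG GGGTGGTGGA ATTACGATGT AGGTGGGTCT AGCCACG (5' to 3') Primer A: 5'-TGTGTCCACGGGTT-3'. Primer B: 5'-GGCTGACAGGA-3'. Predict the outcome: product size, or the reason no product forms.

Primer A (TGTGTCCACGGGTT) does not match the top strand, and its reverse complement AACCCGTGGACACA does not match either.
With no annealing site for primer A, no amplification occurs.

No product — primer A has no binding site in the template.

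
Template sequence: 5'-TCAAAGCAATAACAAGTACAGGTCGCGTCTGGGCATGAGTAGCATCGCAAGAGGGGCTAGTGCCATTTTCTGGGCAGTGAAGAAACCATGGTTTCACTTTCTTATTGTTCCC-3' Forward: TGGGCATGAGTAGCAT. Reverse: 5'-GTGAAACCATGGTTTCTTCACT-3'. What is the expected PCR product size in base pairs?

68 bp

Forward primer TGGGCATGAGTAGCAT is found on the top strand at positions 30–45.
Taking the reverse complement of GTGAAACCATGGTTTCTTCACT gives AGTGAAGAAACCATGGTTTCAC, found at positions 76–97 on the template; the primer anneals here to the top strand with its 3' end pointing upstream.
Product length = (reverse-primer end) − (forward-primer start) + 1 = 97 − 30 + 1 = 68 bp.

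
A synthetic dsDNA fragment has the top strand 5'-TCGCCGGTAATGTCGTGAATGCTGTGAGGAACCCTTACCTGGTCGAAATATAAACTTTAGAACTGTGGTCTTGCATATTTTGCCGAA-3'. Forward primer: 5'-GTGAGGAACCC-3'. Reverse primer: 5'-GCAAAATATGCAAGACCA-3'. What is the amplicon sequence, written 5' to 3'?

Scanning the template, GTGAGGAACCC occurs at positions 24–34; this primer anneals to the bottom strand there with its 3' end pointing downstream.
Taking the reverse complement of GCAAAATATGCAAGACCA gives TGGTCTTGCATATTTTGC, found at positions 66–83 on the template; the primer anneals here to the top strand with its 3' end pointing upstream.
The product is the template from position 24 through 83 (60 bp).

5'-GTGAGGAACCCTTACCTGGTCGAAATATAAACTTTAGAACTGTGGTCTTGCATATTTTGC-3'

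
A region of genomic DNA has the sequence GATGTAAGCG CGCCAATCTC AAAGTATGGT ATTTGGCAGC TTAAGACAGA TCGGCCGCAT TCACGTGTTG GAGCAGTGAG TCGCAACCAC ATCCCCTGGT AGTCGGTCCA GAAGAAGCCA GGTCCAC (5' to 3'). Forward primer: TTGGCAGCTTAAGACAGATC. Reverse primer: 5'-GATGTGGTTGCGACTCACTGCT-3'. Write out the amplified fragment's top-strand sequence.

Scanning the template, TTGGCAGCTTAAGACAGATC occurs at positions 33–52; this primer anneals to the bottom strand there with its 3' end pointing downstream.
The reverse primer's reverse complement is AGCAGTGAGTCGCAACCACATC, which matches the template at positions 72–93.
The product is the template from position 33 through 93 (61 bp).

5'-TTGGCAGCTTAAGACAGATCGGCCGCATTCACGTGTTGGAGCAGTGAGTCGCAACCACATC-3'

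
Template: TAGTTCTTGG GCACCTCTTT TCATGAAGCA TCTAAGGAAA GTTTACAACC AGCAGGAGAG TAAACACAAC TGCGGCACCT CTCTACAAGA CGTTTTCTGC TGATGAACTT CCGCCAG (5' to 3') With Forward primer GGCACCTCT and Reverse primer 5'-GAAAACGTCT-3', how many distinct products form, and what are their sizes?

Two products: 88 bp, 24 bp

The forward primer GGCACCTCT matches the top strand at positions 10–18, 74–82.
The reverse primer's reverse complement is AGACGTTTTC, matching at positions 88–97.
Each forward site pairs with the reverse site to give a product ending at position 97: sizes 88, 24 bp.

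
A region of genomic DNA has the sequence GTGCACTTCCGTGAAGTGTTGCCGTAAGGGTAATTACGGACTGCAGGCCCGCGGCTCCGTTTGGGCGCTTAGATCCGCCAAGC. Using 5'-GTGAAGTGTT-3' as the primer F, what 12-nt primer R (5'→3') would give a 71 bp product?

5'-TTGGCGGATCTA-3'

The forward primer binds at positions 11–20, so a 71 bp product ends at position 11 + 71 − 1 = 81.
The reverse primer anneals to the top strand over positions 70–81, i.e. to TAGATCCGCCAA.
Its sequence written 5'→3' is the reverse complement: TTGGCGGATCTA.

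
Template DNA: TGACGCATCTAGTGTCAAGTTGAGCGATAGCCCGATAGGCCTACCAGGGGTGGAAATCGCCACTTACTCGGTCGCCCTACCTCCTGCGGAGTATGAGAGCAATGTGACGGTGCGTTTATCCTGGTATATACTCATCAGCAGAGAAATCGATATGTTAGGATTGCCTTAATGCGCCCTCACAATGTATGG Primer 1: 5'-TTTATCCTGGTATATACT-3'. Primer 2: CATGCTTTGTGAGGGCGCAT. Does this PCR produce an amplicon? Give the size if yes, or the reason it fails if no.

Primer 2 (CATGCTTTGTGAGGGCGCAT) does not match the top strand, and its reverse complement ATGCGCCCTCACAAAGCATG does not match either.
With no annealing site for primer 2, no amplification occurs.

No product — primer 2 has no binding site in the template.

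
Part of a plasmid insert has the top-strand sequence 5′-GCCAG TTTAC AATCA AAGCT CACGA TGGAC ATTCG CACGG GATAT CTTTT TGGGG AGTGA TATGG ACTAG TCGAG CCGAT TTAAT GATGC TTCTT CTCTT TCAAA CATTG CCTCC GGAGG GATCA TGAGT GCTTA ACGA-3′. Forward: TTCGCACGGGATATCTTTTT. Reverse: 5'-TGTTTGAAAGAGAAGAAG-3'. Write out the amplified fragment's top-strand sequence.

5'-TTCGCACGGGATATCTTTTTGGGGAGTGATATGGACTAGTCGAGCCGATTTAATGATGCTTCTTCTCTTTCAAACA-3'

Forward primer TTCGCACGGGATATCTTTTT is found on the top strand at positions 32–51.
Reverse complement of the reverse primer: CTTCTTCTCTTTCAAACA. This occurs on the top strand at positions 90–107.
The product is the template from position 32 through 107 (76 bp).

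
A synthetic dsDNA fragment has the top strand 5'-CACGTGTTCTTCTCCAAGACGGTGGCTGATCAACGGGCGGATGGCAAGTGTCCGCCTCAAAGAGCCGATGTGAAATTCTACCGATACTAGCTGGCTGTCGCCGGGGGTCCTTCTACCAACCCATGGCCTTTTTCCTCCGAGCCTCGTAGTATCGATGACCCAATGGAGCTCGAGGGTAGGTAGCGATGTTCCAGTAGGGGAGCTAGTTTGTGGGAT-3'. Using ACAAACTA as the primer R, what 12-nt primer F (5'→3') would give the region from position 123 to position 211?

5'-ATGGCCTTTTTC-3'

The reverse primer's reverse complement TAGTTTGT matches the template at positions 204–211; the product starts at position 123.
The forward primer is identical to the top strand over positions 123–134: ATGGCCTTTTTC.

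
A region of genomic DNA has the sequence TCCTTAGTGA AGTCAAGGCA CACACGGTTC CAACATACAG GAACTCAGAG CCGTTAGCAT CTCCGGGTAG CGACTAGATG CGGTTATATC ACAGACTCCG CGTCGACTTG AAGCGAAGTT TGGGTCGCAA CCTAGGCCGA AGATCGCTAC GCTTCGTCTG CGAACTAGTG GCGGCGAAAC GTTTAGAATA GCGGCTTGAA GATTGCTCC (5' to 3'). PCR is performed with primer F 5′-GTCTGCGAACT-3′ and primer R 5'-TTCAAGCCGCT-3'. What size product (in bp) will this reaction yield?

Scanning the template, GTCTGCGAACT occurs at positions 156–166; this primer anneals to the bottom strand there with its 3' end pointing downstream.
The reverse primer's reverse complement is AGCGGCTTGAA, which matches the template at positions 190–200.
Amplicon spans positions 156–200: 45 bp.

45 bp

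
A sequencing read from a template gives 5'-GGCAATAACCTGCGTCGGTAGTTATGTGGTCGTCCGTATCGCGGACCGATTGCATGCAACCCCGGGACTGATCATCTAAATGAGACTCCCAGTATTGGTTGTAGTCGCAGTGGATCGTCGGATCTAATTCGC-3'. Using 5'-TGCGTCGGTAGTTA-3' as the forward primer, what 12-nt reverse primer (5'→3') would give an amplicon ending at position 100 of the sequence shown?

5'-AACCAATACTGG-3'

The forward primer binds at positions 11–24; the product's 3' end on the top strand is position 100.
The reverse primer anneals to the top strand over positions 89–100, i.e. to CCAGTATTGGTT.
Its sequence written 5'→3' is the reverse complement: AACCAATACTGG.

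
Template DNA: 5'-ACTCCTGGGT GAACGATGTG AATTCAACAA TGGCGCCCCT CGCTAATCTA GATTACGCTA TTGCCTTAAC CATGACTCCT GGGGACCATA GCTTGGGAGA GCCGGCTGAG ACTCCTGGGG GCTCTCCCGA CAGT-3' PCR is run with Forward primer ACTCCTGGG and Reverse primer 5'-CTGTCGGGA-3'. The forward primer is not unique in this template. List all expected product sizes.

133 bp, 59 bp, 23 bp

The forward primer ACTCCTGGG matches the top strand at positions 1–9, 75–83, 111–119.
The reverse primer's reverse complement is TCCCGACAG, matching at positions 125–133.
Each forward site pairs with the reverse site to give a product ending at position 133: sizes 133, 59, 23 bp.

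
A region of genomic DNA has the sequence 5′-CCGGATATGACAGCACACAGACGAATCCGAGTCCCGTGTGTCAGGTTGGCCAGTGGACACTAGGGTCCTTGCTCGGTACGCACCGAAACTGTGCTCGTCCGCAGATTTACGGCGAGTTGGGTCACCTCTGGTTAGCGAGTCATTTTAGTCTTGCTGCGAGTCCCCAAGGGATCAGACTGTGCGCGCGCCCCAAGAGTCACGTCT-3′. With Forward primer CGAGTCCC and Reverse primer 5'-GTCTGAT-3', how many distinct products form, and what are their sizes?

Two products: 150 bp, 21 bp

The forward primer CGAGTCCC matches the top strand at positions 28–35, 157–164.
The reverse primer's reverse complement is ATCAGAC, matching at positions 171–177.
Each forward site pairs with the reverse site to give a product ending at position 177: sizes 150, 21 bp.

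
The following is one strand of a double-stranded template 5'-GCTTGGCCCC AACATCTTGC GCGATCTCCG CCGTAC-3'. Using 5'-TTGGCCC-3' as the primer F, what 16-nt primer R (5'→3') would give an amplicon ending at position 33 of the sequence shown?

5'-CGGCGGAGATCGCGCA-3'

The forward primer binds at positions 3–9; the product's 3' end on the top strand is position 33.
The reverse primer anneals to the top strand over positions 18–33, i.e. to TGCGCGATCTCCGCCG.
Its sequence written 5'→3' is the reverse complement: CGGCGGAGATCGCGCA.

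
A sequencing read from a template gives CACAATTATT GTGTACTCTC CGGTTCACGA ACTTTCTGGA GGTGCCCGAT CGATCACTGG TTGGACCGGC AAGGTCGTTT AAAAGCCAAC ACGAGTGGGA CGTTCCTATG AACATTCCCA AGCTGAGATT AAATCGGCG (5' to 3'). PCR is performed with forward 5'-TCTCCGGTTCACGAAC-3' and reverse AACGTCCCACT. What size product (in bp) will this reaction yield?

The forward primer matches the template at positions 17–32.
Reverse complement of the reverse primer: AGTGGGACGTT. This occurs on the top strand at positions 94–104.
Amplicon spans positions 17–104: 88 bp.

88 bp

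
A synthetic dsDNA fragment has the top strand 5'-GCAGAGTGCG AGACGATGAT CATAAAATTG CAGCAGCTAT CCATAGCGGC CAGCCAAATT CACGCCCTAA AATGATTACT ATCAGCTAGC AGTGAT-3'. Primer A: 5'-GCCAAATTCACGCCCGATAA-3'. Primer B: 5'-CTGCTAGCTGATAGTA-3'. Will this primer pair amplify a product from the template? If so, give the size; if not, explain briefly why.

Primer A (GCCAAATTCACGCCCGATAA) does not match the top strand, and its reverse complement TTATCGGGCGTGAATTTGGC does not match either.
With no annealing site for primer A, no amplification occurs.

No product — primer A has no binding site in the template.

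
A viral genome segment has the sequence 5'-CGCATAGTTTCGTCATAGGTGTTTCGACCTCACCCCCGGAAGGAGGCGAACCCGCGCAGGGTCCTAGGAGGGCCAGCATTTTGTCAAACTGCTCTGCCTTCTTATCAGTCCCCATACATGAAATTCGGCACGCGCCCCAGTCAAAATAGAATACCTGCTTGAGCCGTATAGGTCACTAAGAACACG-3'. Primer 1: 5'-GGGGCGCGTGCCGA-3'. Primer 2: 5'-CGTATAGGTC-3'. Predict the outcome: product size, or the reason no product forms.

Primer 1 (GGGGCGCGTGCCGA) has reverse complement TCGGCACGCGCCCC, which matches the top strand at positions 125–138; primer 1 anneals to the top strand there with its 3' end pointing upstream toward position 125.
Primer 2 (CGTATAGGTC) matches the top strand directly at positions 165–174; it anneals to the bottom strand with its 3' end pointing downstream toward position 174.
The 3' ends diverge (primer 1 extends toward position 1, primer 2 toward position 186), so the primers never converge on a shared product.

No product — the primers' 3' ends point away from each other.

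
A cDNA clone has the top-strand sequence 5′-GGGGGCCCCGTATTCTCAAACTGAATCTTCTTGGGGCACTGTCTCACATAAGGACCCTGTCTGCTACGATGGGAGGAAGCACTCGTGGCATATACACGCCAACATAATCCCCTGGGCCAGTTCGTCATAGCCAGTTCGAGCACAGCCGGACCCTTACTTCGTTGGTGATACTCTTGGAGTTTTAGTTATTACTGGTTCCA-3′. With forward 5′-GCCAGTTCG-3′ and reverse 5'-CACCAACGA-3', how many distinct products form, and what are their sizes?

The forward primer GCCAGTTCG matches the top strand at positions 116–124, 130–138.
The reverse primer's reverse complement is TCGTTGGTG, matching at positions 159–167.
Each forward site pairs with the reverse site to give a product ending at position 167: sizes 52, 38 bp.

Two products: 52 bp, 38 bp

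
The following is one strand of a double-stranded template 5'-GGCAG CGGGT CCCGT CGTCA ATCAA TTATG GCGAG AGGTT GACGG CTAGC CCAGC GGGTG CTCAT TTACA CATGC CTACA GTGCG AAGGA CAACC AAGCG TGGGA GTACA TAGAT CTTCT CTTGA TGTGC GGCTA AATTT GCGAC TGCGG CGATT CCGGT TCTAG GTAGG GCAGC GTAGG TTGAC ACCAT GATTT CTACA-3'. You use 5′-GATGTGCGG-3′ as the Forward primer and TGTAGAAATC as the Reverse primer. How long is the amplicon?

Scanning the template, GATGTGCGG occurs at positions 124–132; this primer anneals to the bottom strand there with its 3' end pointing downstream.
Reverse complement of the reverse primer: GATTTCTACA. This occurs on the top strand at positions 191–200.
Product length = (reverse-primer end) − (forward-primer start) + 1 = 200 − 124 + 1 = 77 bp.

77 bp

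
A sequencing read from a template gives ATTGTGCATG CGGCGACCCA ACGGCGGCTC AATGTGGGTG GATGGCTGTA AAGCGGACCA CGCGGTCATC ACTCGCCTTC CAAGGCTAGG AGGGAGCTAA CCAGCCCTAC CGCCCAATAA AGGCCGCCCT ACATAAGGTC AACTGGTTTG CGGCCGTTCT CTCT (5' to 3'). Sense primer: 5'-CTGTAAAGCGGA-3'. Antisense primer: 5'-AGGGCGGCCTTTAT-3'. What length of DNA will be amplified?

85 bp

Scanning the template, CTGTAAAGCGGA occurs at positions 46–57; this primer anneals to the bottom strand there with its 3' end pointing downstream.
Taking the reverse complement of AGGGCGGCCTTTAT gives ATAAAGGCCGCCCT, found at positions 117–130 on the template; the primer anneals here to the top strand with its 3' end pointing upstream.
Amplicon spans positions 46–130: 85 bp.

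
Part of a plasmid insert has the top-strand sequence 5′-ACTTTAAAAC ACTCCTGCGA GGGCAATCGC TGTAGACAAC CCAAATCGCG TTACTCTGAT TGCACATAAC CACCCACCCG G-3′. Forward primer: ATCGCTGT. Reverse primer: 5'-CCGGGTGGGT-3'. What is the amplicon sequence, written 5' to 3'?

5'-ATCGCTGTAGACAACCCAAATCGCGTTACTCTGATTGCACATAACCACCCACCCGG-3'

Forward primer ATCGCTGT is found on the top strand at positions 26–33.
Taking the reverse complement of CCGGGTGGGT gives ACCCACCCGG, found at positions 72–81 on the template; the primer anneals here to the top strand with its 3' end pointing upstream.
The product is the template from position 26 through 81 (56 bp).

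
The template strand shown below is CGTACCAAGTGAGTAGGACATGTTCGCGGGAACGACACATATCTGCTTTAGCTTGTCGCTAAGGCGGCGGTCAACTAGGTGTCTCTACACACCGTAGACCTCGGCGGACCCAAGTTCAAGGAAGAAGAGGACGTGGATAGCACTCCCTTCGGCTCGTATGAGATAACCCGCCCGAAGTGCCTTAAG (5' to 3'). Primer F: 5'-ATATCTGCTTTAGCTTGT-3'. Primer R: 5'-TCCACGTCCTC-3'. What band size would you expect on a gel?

99 bp

The forward primer matches the template at positions 39–56.
The reverse primer's reverse complement is GAGGACGTGGA, which matches the template at positions 127–137.
Product length = (reverse-primer end) − (forward-primer start) + 1 = 137 − 39 + 1 = 99 bp.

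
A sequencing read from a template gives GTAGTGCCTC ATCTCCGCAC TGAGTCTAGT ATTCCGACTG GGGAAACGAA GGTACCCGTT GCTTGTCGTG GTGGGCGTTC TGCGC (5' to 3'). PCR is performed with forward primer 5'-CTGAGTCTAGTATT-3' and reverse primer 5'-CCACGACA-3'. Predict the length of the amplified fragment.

52 bp

The forward primer matches the template at positions 20–33.
Reverse complement of the reverse primer: TGTCGTGG. This occurs on the top strand at positions 64–71.
Amplicon spans positions 20–71: 52 bp.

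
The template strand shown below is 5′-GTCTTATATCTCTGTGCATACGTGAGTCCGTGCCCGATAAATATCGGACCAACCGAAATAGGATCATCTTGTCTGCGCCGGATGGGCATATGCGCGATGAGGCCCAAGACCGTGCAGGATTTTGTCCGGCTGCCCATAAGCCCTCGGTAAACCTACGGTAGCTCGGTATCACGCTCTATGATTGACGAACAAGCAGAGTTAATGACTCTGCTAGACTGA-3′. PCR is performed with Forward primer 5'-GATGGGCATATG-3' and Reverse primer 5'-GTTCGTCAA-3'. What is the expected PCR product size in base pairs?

The forward primer matches the template at positions 81–92.
Taking the reverse complement of GTTCGTCAA gives TTGACGAAC, found at positions 182–190 on the template; the primer anneals here to the top strand with its 3' end pointing upstream.
The product runs from position 81 to position 190, so its length is 190 − 81 + 1 = 110 bp.

110 bp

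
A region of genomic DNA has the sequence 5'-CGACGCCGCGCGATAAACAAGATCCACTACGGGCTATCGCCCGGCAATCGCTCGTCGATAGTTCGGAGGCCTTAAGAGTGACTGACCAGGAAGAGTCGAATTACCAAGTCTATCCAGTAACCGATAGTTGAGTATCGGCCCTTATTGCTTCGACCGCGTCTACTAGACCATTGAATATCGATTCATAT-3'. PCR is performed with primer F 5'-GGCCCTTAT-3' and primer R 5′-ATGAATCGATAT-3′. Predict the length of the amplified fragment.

50 bp

The forward primer matches the template at positions 137–145.
The reverse primer's reverse complement is ATATCGATTCAT, which matches the template at positions 175–186.
The product runs from position 137 to position 186, so its length is 186 − 137 + 1 = 50 bp.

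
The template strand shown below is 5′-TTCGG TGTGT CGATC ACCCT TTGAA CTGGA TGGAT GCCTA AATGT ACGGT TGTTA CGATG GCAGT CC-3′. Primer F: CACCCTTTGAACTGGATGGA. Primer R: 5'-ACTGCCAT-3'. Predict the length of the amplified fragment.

51 bp

Scanning the template, CACCCTTTGAACTGGATGGA occurs at positions 15–34; this primer anneals to the bottom strand there with its 3' end pointing downstream.
The reverse primer's reverse complement is ATGGCAGT, which matches the template at positions 58–65.
Amplicon spans positions 15–65: 51 bp.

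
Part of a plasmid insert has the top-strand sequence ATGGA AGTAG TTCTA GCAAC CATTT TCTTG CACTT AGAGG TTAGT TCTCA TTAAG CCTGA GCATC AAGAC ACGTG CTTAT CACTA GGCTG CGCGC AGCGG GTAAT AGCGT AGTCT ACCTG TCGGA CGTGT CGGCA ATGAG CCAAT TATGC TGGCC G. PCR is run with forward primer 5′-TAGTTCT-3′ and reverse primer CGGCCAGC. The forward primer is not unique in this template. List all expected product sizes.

The forward primer TAGTTCT matches the top strand at positions 8–14, 42–48.
The reverse primer's reverse complement is GCTGGCCG, matching at positions 149–156.
Each forward site pairs with the reverse site to give a product ending at position 156: sizes 149, 115 bp.

149 bp, 115 bp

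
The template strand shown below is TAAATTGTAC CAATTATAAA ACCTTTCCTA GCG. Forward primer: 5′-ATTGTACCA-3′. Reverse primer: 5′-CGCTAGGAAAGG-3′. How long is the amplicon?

Scanning the template, ATTGTACCA occurs at positions 4–12; this primer anneals to the bottom strand there with its 3' end pointing downstream.
Reverse complement of the reverse primer: CCTTTCCTAGCG. This occurs on the top strand at positions 22–33.
The product runs from position 4 to position 33, so its length is 33 − 4 + 1 = 30 bp.

30 bp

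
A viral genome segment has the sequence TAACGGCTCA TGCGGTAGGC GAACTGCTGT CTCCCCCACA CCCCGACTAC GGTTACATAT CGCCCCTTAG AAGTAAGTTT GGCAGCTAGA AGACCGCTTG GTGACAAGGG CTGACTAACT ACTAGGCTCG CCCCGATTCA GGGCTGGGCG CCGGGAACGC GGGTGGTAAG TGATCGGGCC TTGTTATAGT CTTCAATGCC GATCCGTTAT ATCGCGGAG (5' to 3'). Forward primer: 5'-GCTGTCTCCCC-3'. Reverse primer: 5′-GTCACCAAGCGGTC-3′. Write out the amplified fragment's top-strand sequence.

5'-GCTGTCTCCCCCACACCCCGACTACGGTTACATATCGCCCCTTAGAAGTAAGTTTGGCAGCTAGAAGACCGCTTGGTGAC-3'

Scanning the template, GCTGTCTCCCC occurs at positions 26–36; this primer anneals to the bottom strand there with its 3' end pointing downstream.
Reverse complement of the reverse primer: GACCGCTTGGTGAC. This occurs on the top strand at positions 92–105.
The product is the template from position 26 through 105 (80 bp).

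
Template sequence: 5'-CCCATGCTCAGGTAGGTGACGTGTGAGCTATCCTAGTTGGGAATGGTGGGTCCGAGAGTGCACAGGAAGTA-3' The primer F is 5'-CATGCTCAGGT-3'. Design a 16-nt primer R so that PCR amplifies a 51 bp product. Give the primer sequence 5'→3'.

5'-GGACCCACCATTCCCA-3'

The forward primer binds at positions 3–13, so a 51 bp product ends at position 3 + 51 − 1 = 53.
The reverse primer anneals to the top strand over positions 38–53, i.e. to TGGGAATGGTGGGTCC.
Its sequence written 5'→3' is the reverse complement: GGACCCACCATTCCCA.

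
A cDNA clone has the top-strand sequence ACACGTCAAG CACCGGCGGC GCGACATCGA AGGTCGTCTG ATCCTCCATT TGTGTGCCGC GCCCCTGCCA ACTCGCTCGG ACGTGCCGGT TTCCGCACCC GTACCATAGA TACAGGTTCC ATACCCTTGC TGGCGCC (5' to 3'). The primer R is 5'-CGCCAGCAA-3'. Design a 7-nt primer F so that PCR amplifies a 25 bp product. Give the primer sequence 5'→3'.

5'-TACAGGT-3'

The reverse primer's reverse complement TTGCTGGCG matches the template at positions 127–135, so the product ends at position 135.
A 25 bp product then starts at position 135 − 25 + 1 = 111.
The forward primer is identical to the top strand there: TACAGGT.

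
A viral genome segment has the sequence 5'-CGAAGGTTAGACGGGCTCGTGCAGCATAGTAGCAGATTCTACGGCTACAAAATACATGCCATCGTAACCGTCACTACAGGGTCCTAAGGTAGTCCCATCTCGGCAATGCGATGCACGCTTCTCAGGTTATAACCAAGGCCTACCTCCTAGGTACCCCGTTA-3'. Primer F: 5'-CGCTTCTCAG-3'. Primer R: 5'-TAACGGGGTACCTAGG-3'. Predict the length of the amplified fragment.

46 bp

Scanning the template, CGCTTCTCAG occurs at positions 116–125; this primer anneals to the bottom strand there with its 3' end pointing downstream.
The reverse primer's reverse complement is CCTAGGTACCCCGTTA, which matches the template at positions 146–161.
The product runs from position 116 to position 161, so its length is 161 − 116 + 1 = 46 bp.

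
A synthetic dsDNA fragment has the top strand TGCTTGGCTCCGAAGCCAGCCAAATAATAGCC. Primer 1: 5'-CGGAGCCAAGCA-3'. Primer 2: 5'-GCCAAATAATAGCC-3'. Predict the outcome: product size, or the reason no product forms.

No product — the primers' 3' ends point away from each other.

Primer 1 (CGGAGCCAAGCA) has reverse complement TGCTTGGCTCCG, which matches the top strand at positions 1–12; primer 1 anneals to the top strand there with its 3' end pointing upstream toward position 1.
Primer 2 (GCCAAATAATAGCC) matches the top strand directly at positions 19–32; it anneals to the bottom strand with its 3' end pointing downstream toward position 32.
The 3' ends diverge (primer 1 extends toward position 1, primer 2 toward position 32), so the primers never converge on a shared product.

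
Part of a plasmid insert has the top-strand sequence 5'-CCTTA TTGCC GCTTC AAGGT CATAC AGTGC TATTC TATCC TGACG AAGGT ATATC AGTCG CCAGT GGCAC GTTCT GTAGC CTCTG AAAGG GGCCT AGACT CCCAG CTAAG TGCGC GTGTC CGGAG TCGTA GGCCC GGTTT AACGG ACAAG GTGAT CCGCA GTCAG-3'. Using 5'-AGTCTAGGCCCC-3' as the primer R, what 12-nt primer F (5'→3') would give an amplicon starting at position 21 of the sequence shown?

The reverse primer's reverse complement GGGGCCTAGACT matches the template at positions 89–100; the product starts at position 21.
The forward primer is identical to the top strand over positions 21–32: CATACAGTGCTA.

5'-CATACAGTGCTA-3'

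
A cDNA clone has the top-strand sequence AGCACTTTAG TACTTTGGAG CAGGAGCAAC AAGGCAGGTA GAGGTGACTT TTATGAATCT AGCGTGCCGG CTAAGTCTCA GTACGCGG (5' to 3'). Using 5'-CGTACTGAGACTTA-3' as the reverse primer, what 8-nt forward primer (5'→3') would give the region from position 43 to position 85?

The reverse primer's reverse complement TAAGTCTCAGTACG matches the template at positions 72–85; the product starts at position 43.
The forward primer is identical to the top strand over positions 43–50: GGTGACTT.

5'-GGTGACTT-3'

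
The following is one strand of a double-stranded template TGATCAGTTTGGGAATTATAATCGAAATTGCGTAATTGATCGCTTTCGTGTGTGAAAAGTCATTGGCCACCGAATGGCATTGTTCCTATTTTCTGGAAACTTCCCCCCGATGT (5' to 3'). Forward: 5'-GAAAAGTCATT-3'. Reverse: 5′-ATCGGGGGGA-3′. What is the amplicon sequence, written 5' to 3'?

Forward primer GAAAAGTCATT is found on the top strand at positions 54–64.
Reverse complement of the reverse primer: TCCCCCCGAT. This occurs on the top strand at positions 102–111.
The product is the template from position 54 through 111 (58 bp).

5'-GAAAAGTCATTGGCCACCGAATGGCATTGTTCCTATTTTCTGGAAACTTCCCCCCGAT-3'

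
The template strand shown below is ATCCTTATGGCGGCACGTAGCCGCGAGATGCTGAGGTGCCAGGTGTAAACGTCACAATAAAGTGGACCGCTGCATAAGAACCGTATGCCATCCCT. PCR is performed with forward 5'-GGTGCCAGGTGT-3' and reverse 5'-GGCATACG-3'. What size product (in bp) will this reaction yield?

55 bp

Scanning the template, GGTGCCAGGTGT occurs at positions 35–46; this primer anneals to the bottom strand there with its 3' end pointing downstream.
Taking the reverse complement of GGCATACG gives CGTATGCC, found at positions 82–89 on the template; the primer anneals here to the top strand with its 3' end pointing upstream.
Amplicon spans positions 35–89: 55 bp.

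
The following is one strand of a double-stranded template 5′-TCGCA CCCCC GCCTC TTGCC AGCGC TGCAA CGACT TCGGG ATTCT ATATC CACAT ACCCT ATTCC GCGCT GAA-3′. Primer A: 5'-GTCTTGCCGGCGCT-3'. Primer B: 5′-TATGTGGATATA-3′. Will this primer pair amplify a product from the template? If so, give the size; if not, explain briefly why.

No product — primer A has no binding site in the template.

Primer A (GTCTTGCCGGCGCT) does not match the top strand, and its reverse complement AGCGCCGGCAAGAC does not match either.
With no annealing site for primer A, no amplification occurs.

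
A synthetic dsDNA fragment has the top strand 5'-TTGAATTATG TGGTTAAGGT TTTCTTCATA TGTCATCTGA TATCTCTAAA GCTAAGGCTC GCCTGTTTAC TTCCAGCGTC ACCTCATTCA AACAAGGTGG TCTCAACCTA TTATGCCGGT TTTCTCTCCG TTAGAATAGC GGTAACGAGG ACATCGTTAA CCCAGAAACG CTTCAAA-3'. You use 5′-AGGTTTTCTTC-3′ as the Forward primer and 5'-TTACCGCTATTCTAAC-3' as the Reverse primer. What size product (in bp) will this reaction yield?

Forward primer AGGTTTTCTTC is found on the top strand at positions 17–27.
Reverse complement of the reverse primer: GTTAGAATAGCGGTAA. This occurs on the top strand at positions 130–145.
Amplicon spans positions 17–145: 129 bp.

129 bp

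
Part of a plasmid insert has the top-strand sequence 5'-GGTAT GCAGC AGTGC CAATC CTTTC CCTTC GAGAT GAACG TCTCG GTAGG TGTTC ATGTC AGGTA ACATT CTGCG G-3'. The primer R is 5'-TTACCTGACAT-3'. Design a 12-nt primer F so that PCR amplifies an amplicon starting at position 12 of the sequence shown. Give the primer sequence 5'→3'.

5'-GTGCCAATCCTT-3'

The reverse primer's reverse complement ATGTCAGGTAA matches the template at positions 56–66; the product starts at position 12.
The forward primer is identical to the top strand over positions 12–23: GTGCCAATCCTT.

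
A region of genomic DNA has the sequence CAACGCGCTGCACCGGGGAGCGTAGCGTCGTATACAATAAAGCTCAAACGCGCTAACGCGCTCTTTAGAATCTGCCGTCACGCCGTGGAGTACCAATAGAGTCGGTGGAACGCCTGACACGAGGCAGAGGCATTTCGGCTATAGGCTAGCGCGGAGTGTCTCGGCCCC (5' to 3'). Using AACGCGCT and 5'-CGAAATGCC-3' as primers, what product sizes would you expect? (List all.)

136 bp, 91 bp, 83 bp

The forward primer AACGCGCT matches the top strand at positions 2–9, 47–54, 55–62.
The reverse primer's reverse complement is GGCATTTCG, matching at positions 129–137.
Each forward site pairs with the reverse site to give a product ending at position 137: sizes 136, 91, 83 bp.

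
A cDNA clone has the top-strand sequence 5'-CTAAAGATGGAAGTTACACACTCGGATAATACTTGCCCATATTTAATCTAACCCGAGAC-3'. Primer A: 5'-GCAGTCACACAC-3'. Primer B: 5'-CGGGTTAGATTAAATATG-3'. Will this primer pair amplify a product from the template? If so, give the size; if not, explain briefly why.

Primer A (GCAGTCACACAC) does not match the top strand, and its reverse complement GTGTGTGACTGC does not match either.
With no annealing site for primer A, no amplification occurs.

No product — primer A has no binding site in the template.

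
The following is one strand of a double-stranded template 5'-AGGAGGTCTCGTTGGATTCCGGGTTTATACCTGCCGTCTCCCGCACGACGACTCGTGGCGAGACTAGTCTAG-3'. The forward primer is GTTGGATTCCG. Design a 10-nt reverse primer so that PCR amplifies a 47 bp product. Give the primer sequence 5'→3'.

5'-CACGAGTCGT-3'

The forward primer binds at positions 11–21, so a 47 bp product ends at position 11 + 47 − 1 = 57.
The reverse primer anneals to the top strand over positions 48–57, i.e. to ACGACTCGTG.
Its sequence written 5'→3' is the reverse complement: CACGAGTCGT.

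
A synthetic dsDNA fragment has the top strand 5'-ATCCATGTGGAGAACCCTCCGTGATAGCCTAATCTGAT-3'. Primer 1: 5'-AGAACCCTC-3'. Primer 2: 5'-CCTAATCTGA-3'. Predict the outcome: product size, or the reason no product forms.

No product — both primers anneal to the same strand and extend in the same direction.

Primer 1 (AGAACCCTC) matches the top strand at positions 11–19 (3' end points downstream).
Primer 2 (CCTAATCTGA) also matches the top strand directly, at positions 28–37 — its reverse complement TCAGATTAGG is not present.
Both primers anneal to the bottom strand with 3' ends pointing the same way, so neither can prime synthesis back toward the other.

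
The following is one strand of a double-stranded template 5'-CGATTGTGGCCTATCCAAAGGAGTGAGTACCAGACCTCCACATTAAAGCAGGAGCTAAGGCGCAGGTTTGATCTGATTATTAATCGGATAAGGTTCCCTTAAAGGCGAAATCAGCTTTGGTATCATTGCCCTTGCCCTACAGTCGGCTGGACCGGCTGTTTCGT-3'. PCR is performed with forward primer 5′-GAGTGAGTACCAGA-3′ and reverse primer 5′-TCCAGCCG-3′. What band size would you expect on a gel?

131 bp

Forward primer GAGTGAGTACCAGA is found on the top strand at positions 21–34.
Reverse complement of the reverse primer: CGGCTGGA. This occurs on the top strand at positions 144–151.
The product runs from position 21 to position 151, so its length is 151 − 21 + 1 = 131 bp.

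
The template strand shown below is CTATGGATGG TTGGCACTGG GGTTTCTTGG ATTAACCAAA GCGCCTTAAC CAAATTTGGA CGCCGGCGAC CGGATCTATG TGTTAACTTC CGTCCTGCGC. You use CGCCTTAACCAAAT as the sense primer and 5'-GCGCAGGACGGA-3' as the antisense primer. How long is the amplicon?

59 bp

Scanning the template, CGCCTTAACCAAAT occurs at positions 42–55; this primer anneals to the bottom strand there with its 3' end pointing downstream.
Taking the reverse complement of GCGCAGGACGGA gives TCCGTCCTGCGC, found at positions 89–100 on the template; the primer anneals here to the top strand with its 3' end pointing upstream.
Amplicon spans positions 42–100: 59 bp.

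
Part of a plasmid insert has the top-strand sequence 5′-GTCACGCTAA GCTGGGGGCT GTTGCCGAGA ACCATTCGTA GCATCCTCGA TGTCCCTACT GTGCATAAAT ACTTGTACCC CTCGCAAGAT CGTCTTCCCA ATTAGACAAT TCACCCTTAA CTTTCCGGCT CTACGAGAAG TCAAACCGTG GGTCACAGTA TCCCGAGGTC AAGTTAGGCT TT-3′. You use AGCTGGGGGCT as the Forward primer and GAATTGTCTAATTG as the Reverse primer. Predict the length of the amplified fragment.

Scanning the template, AGCTGGGGGCT occurs at positions 10–20; this primer anneals to the bottom strand there with its 3' end pointing downstream.
The reverse primer's reverse complement is CAATTAGACAATTC, which matches the template at positions 99–112.
The product runs from position 10 to position 112, so its length is 112 − 10 + 1 = 103 bp.

103 bp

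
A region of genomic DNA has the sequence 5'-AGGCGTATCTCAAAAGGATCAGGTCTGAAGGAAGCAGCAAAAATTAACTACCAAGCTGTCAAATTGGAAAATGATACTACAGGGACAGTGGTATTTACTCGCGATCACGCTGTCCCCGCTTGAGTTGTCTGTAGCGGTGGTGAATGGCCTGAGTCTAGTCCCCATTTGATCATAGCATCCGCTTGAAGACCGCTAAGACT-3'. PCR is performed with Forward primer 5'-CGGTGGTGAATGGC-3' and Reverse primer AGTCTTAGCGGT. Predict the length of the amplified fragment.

66 bp

Scanning the template, CGGTGGTGAATGGC occurs at positions 135–148; this primer anneals to the bottom strand there with its 3' end pointing downstream.
Reverse complement of the reverse primer: ACCGCTAAGACT. This occurs on the top strand at positions 189–200.
Product length = (reverse-primer end) − (forward-primer start) + 1 = 200 − 135 + 1 = 66 bp.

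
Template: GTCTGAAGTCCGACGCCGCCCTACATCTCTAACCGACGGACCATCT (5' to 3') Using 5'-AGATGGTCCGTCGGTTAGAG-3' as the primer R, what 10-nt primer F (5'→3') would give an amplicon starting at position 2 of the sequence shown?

The reverse primer's reverse complement CTCTAACCGACGGACCATCT matches the template at positions 27–46; the product starts at position 2.
The forward primer is identical to the top strand over positions 2–11: TCTGAAGTCC.

5'-TCTGAAGTCC-3'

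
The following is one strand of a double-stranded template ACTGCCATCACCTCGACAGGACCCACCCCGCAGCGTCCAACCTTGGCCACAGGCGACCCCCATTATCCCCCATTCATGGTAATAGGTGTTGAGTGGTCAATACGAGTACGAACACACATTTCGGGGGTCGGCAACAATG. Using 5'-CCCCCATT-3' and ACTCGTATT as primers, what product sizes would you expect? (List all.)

51 bp, 41 bp

The forward primer CCCCCATT matches the top strand at positions 57–64, 67–74.
The reverse primer's reverse complement is AATACGAGT, matching at positions 99–107.
Each forward site pairs with the reverse site to give a product ending at position 107: sizes 51, 41 bp.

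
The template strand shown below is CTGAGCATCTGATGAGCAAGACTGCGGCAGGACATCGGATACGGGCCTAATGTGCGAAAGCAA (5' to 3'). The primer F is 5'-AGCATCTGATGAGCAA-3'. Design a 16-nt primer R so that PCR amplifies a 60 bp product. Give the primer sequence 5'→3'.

5'-TTGCTTTCGCACATTA-3'

The forward primer binds at positions 4–19, so a 60 bp product ends at position 4 + 60 − 1 = 63.
The reverse primer anneals to the top strand over positions 48–63, i.e. to TAATGTGCGAAAGCAA.
Its sequence written 5'→3' is the reverse complement: TTGCTTTCGCACATTA.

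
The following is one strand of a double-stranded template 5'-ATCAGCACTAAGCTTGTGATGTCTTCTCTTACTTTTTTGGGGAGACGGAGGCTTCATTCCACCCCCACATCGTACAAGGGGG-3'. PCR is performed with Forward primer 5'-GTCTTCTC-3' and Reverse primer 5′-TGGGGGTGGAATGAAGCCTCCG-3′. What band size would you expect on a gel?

47 bp

Forward primer GTCTTCTC is found on the top strand at positions 21–28.
Taking the reverse complement of TGGGGGTGGAATGAAGCCTCCG gives CGGAGGCTTCATTCCACCCCCA, found at positions 46–67 on the template; the primer anneals here to the top strand with its 3' end pointing upstream.
Amplicon spans positions 21–67: 47 bp.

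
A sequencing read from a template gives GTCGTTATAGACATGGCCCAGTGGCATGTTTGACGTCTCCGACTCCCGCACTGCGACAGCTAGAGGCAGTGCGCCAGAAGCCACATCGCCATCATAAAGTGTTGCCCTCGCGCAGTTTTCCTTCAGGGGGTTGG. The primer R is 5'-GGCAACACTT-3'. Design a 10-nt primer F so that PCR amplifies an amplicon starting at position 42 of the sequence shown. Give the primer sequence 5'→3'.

The reverse primer's reverse complement AAGTGTTGCC matches the template at positions 97–106; the product starts at position 42.
The forward primer is identical to the top strand over positions 42–51: ACTCCCGCAC.

5'-ACTCCCGCAC-3'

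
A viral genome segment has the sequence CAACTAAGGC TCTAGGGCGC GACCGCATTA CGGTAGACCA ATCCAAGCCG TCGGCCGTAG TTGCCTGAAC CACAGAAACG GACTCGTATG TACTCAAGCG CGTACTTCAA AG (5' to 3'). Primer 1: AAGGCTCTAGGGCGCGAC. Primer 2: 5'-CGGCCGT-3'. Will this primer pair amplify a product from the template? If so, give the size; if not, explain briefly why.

Primer 1 (AAGGCTCTAGGGCGCGAC) matches the top strand at positions 6–23 (3' end points downstream).
Primer 2 (CGGCCGT) also matches the top strand directly, at positions 52–58 — its reverse complement ACGGCCG is not present.
Both primers anneal to the bottom strand with 3' ends pointing the same way, so neither can prime synthesis back toward the other.

No product — both primers anneal to the same strand and extend in the same direction.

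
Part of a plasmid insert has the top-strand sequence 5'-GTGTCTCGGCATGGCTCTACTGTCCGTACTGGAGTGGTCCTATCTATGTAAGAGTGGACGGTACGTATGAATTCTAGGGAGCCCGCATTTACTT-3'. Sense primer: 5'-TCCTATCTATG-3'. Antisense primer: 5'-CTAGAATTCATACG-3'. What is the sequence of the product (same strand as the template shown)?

5'-TCCTATCTATGTAAGAGTGGACGGTACGTATGAATTCTAG-3'

The forward primer matches the template at positions 38–48.
The reverse primer's reverse complement is CGTATGAATTCTAG, which matches the template at positions 64–77.
The product is the template from position 38 through 77 (40 bp).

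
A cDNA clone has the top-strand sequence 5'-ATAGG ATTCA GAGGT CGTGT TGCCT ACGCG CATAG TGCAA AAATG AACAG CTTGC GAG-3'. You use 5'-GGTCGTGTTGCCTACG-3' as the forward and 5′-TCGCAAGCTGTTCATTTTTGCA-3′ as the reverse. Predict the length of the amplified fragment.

45 bp

Forward primer GGTCGTGTTGCCTACG is found on the top strand at positions 13–28.
Taking the reverse complement of TCGCAAGCTGTTCATTTTTGCA gives TGCAAAAATGAACAGCTTGCGA, found at positions 36–57 on the template; the primer anneals here to the top strand with its 3' end pointing upstream.
Amplicon spans positions 13–57: 45 bp.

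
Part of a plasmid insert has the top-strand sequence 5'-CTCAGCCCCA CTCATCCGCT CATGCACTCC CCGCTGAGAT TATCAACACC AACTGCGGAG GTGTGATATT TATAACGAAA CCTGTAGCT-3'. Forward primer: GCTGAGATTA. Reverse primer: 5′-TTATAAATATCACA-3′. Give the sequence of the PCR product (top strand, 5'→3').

5'-GCTGAGATTATCAACACCAACTGCGGAGGTGTGATATTTATAA-3'

Forward primer GCTGAGATTA is found on the top strand at positions 33–42.
Reverse complement of the reverse primer: TGTGATATTTATAA. This occurs on the top strand at positions 62–75.
The product is the template from position 33 through 75 (43 bp).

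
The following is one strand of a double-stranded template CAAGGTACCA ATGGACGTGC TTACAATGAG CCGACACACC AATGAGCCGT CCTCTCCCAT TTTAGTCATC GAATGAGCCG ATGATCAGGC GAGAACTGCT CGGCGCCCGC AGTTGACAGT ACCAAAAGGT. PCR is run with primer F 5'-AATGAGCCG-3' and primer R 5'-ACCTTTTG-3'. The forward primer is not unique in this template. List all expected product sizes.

106 bp, 90 bp, 59 bp

The forward primer AATGAGCCG matches the top strand at positions 25–33, 41–49, 72–80.
The reverse primer's reverse complement is CAAAAGGT, matching at positions 123–130.
Each forward site pairs with the reverse site to give a product ending at position 130: sizes 106, 90, 59 bp.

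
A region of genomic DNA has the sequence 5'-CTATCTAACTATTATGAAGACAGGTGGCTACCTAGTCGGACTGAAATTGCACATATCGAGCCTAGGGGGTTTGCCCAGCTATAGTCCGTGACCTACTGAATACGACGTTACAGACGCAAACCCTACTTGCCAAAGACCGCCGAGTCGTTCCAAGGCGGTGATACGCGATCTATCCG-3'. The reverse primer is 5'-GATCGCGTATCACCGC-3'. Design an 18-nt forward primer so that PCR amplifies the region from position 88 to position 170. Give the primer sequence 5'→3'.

5'-GTGACCTACTGAATACGA-3'

The reverse primer's reverse complement GCGGTGATACGCGATC matches the template at positions 155–170; the product starts at position 88.
The forward primer is identical to the top strand over positions 88–105: GTGACCTACTGAATACGA.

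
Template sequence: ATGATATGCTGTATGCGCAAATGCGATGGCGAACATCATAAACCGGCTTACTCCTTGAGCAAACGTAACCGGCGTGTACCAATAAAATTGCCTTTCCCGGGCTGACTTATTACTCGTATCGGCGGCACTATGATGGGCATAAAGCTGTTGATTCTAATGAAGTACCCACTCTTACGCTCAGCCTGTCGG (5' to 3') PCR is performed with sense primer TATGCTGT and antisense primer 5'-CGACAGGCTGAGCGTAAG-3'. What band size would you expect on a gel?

184 bp

Forward primer TATGCTGT is found on the top strand at positions 5–12.
The reverse primer's reverse complement is CTTACGCTCAGCCTGTCG, which matches the template at positions 171–188.
Product length = (reverse-primer end) − (forward-primer start) + 1 = 188 − 5 + 1 = 184 bp.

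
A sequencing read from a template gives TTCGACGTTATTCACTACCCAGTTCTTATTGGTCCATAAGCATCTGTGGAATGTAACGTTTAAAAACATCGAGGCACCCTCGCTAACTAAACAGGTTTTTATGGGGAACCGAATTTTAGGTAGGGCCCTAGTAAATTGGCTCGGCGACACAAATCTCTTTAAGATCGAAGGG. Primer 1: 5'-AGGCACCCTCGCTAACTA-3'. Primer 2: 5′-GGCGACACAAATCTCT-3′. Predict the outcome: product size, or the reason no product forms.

No product — both primers anneal to the same strand and extend in the same direction.

Primer 1 (AGGCACCCTCGCTAACTA) matches the top strand at positions 72–89 (3' end points downstream).
Primer 2 (GGCGACACAAATCTCT) also matches the top strand directly, at positions 143–158 — its reverse complement AGAGATTTGTGTCGCC is not present.
Both primers anneal to the bottom strand with 3' ends pointing the same way, so neither can prime synthesis back toward the other.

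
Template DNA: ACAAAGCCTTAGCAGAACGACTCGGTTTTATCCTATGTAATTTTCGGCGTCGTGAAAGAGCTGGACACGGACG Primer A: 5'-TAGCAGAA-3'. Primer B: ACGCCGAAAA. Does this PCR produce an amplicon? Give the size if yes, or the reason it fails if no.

Primer A (TAGCAGAA) matches the top strand at positions 10–17; it acts as a forward primer.
Primer B's reverse complement is TTTTCGGCGT, matching the top strand at positions 41–50; it acts as a reverse primer.
The 3' ends face each other across positions 10–50, giving a 41 bp product.

Yes — a 41 bp product.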